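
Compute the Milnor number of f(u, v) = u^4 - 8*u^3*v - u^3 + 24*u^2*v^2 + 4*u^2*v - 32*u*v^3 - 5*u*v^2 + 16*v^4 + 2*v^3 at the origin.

5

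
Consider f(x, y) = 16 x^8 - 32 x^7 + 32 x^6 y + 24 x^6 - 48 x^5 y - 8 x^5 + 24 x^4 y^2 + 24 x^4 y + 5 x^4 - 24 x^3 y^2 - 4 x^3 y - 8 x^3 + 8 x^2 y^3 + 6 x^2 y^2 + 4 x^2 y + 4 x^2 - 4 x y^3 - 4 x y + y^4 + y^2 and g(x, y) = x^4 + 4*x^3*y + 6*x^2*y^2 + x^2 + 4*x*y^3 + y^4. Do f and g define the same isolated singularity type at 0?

Yes.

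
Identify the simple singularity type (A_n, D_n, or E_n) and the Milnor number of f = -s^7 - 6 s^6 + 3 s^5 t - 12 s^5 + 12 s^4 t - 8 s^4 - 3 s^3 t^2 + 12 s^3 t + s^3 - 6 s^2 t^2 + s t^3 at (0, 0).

The Hessian of f at 0 has rank 0. Corank 2; j^3 = s^3 is a perfect cube, so E-series; the 4-jet and mu = 7 give E_7.

Type E_7, Milnor number mu = 7.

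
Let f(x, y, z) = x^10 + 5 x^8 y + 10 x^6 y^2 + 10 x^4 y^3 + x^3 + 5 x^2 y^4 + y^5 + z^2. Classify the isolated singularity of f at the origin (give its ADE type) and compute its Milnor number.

Type E8, Milnor number mu = 8.

The Hessian of f at 0 is [[0, 0, 0], [0, 0, 0], [0, 0, 2]] with rank 1, so corank 2. A Groebner basis of the Jacobian ideal J(f) in C{x,y,z} is {y^4, x^2, z}; counting standard monomials gives mu = 8. Corank 2; j^3 = x^3 is a perfect cube, so E-series; the 5-jet and mu = 8 give E_8.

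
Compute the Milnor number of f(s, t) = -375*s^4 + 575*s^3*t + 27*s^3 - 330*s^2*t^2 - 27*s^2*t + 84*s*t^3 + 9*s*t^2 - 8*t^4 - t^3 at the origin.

The Hessian of f at 0 has rank 0. Corank 2; j^3 = (3*s - t)^3 is a perfect cube, so E-series; the 4-jet and mu = 7 give E_7.

7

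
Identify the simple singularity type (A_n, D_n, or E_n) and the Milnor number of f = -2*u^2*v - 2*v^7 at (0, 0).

Type D_8, Milnor number mu = 8.

The Hessian of f at 0 is [[0, 0], [0, 0]] with rank 0, so corank 2. A Groebner basis of the Jacobian ideal J(f) in C{u,v} is {u^2/7 + v^6, u^3, u*v}; counting standard monomials gives mu = 8. Corank 2; j^3 = -2*u^2*v has shape L^2 M (L != M), so D-series; mu = 8 gives D_8.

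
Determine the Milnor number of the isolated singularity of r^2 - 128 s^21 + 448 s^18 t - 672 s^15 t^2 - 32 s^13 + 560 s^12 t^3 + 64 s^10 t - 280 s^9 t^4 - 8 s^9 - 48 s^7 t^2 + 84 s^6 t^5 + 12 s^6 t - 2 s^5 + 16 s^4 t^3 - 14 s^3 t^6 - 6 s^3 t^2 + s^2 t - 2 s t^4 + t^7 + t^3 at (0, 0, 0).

The Hessian of f at 0 is [[0, 0, 0], [0, 0, 0], [0, 0, 2]] with rank 1, so corank 2. A Groebner basis of the Jacobian ideal J(f) in C{s,t,r} is {t^3, s^2 + 3*t^2, s*t, r}; counting standard monomials gives mu = 4. Corank 2; j^3 = t*(s^2 + t^2) splits into three distinct lines over C (the quadratic factor has nonzero discriminant), so D_4.

4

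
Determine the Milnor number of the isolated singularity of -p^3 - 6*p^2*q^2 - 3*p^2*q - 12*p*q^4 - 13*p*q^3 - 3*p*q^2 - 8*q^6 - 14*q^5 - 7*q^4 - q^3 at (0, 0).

The Hessian of f at 0 is [[0, 0], [0, 0]] with rank 0, so corank 2. A Groebner basis of the Jacobian ideal J(f) in C{p,q} is {-p^2/4 - p*q/2 + q^4 - q^3/12 - q^2/4, p^3 + 5*p^2/4 + 5*p*q/2 + 17*q^3/12 + 5*q^2/4, p^2*q - 11*p^2/12 - 11*p*q/6 - 47*q^3/36 - 11*q^2/12, p^2/2 + p*q^2 + p*q + 7*q^3/6 + q^2/2}; counting standard monomials gives mu = 7. Corank 2; j^3 = -(p + q)^3 is a perfect cube, so E-series; the 4-jet and mu = 7 give E_7.

7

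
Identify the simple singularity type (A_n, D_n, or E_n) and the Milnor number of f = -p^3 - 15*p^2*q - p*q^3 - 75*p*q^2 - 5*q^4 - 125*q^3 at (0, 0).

The Hessian of f at 0 is [[0, 0], [0, 0]] with rank 0, so corank 2. A Groebner basis of the Jacobian ideal J(f) in C{p,q} is {p^3 + 15*p^2*q + 750*p^2 + 7500*p*q + 18750*q^2, -15*p^2 + p*q^2 - 150*p*q - 375*q^2, 3*p^2 + 30*p*q + q^3 + 75*q^2}; counting standard monomials gives mu = 7. Corank 2; j^3 = -(p + 5*q)^3 is a perfect cube, so E-series; the 4-jet and mu = 7 give E_7.

Type E_7, Milnor number mu = 7.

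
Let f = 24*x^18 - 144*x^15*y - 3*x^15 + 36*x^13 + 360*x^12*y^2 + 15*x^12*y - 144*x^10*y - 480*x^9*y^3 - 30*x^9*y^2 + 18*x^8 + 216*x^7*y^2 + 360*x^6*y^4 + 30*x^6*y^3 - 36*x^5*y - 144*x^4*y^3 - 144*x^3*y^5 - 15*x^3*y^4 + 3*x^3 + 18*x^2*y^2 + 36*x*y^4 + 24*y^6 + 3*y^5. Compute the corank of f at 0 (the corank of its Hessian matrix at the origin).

2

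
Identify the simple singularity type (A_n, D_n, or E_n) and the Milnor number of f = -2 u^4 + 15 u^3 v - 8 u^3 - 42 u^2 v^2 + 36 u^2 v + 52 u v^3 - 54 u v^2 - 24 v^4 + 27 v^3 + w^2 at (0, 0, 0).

Type E7, Milnor number mu = 7.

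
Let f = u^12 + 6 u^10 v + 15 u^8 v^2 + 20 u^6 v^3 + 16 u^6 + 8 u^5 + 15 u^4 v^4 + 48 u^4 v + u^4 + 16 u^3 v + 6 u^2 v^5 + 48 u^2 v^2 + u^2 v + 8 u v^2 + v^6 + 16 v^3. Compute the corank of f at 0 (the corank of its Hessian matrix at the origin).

Hessian at 0 has rank 0.

2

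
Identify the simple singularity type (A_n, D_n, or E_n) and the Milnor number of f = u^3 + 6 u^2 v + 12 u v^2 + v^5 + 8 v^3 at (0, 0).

Type E_{8}, Milnor number mu = 8.

The Hessian of f at 0 is [[0, 0], [0, 0]] with rank 0, so corank 2. A Groebner basis of the Jacobian ideal J(f) in C{u,v} is {v^4, u^2 + 4*u*v + 4*v^2}; counting standard monomials gives mu = 8. Corank 2; j^3 = (u + 2*v)^3 is a perfect cube, so E-series; the 5-jet and mu = 8 give E_8.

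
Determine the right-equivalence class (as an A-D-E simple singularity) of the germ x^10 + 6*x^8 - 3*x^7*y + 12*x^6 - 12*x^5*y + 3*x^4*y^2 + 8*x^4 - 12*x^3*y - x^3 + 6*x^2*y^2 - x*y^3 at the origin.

E_{7}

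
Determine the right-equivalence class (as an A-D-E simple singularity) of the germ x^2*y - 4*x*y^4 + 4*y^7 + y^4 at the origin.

The Hessian of f at 0 is [[0, 0], [0, 0]] with rank 0, so corank 2. A Groebner basis of the Jacobian ideal J(f) in C{x,y} is {x^3, x^2/4 + y^3, x*y}; counting standard monomials gives mu = 5. Corank 2; j^3 = x^2*y has shape L^2 M (L != M), so D-series; mu = 5 gives D_5.

D_5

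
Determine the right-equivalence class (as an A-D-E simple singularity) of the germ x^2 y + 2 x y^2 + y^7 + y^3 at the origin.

D8

The Hessian of f at 0 has rank 0. Corank 2; j^3 = y*(x + y)^2 has shape L^2 M (L != M), so D-series; mu = 8 gives D_8.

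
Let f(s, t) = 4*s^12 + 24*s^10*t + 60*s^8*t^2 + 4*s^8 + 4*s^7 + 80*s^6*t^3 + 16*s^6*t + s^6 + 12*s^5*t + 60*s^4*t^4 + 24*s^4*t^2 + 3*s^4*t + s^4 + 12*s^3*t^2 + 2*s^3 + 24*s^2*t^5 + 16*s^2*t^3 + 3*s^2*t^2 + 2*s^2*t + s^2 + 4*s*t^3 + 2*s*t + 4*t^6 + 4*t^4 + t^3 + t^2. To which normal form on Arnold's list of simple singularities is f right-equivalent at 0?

A2

The Hessian of f at 0 has rank 1. Corank 1: A-series; mu = 2 gives A_2.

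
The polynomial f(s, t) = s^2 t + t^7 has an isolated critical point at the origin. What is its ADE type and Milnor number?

The Hessian of f at 0 is [[0, 0], [0, 0]] with rank 0, so corank 2. A Groebner basis of the Jacobian ideal J(f) in C{s,t} is {s^2/7 + t^6, s^3, s*t}; counting standard monomials gives mu = 8. Corank 2; j^3 = s^2*t has shape L^2 M (L != M), so D-series; mu = 8 gives D_8.

Type D_{8}, Milnor number mu = 8.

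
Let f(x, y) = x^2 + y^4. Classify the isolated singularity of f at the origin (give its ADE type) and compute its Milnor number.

Type A3, Milnor number mu = 3.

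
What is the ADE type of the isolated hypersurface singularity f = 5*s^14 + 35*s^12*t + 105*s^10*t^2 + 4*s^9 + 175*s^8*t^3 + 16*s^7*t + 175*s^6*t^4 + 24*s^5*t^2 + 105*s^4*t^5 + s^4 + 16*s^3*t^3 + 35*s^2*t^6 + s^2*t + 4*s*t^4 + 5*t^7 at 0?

D_8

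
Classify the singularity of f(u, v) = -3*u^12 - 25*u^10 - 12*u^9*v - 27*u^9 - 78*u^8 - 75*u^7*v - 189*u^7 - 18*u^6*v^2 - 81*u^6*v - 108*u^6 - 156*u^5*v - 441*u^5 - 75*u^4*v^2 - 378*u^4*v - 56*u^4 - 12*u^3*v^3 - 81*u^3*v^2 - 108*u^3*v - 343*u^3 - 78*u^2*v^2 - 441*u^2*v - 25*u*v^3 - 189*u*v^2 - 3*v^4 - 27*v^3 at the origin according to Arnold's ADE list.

E7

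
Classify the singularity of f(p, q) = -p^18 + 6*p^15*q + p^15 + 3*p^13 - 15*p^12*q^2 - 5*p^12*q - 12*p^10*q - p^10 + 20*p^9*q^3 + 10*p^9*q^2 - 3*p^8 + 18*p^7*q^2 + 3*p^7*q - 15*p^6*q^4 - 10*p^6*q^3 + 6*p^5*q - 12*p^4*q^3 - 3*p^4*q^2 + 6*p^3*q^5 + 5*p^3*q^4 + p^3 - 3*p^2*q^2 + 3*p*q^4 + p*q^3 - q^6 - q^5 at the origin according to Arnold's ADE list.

The Hessian of f at 0 has rank 0. Corank 2; j^3 = p^3 is a perfect cube, so E-series; the 4-jet and mu = 7 give E_7.

E_{7}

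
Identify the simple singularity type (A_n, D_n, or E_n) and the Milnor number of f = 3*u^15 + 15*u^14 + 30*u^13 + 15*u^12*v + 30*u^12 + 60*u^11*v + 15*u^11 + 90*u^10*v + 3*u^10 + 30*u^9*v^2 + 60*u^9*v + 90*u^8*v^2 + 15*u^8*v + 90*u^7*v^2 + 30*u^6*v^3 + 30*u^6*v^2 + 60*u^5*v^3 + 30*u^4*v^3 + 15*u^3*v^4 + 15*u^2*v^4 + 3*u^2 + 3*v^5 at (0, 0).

Type A4, Milnor number mu = 4.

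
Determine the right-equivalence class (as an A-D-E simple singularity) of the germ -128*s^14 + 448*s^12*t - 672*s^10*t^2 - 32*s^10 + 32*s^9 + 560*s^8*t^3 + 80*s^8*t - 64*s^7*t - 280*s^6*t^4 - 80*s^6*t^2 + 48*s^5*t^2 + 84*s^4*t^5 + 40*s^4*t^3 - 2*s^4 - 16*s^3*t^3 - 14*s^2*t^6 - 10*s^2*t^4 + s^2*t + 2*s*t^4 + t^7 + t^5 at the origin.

D_{6}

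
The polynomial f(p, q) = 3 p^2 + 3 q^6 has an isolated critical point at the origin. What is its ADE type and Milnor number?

Type A_{5}, Milnor number mu = 5.

The Hessian of f at 0 has rank 1. Corank 1: A-series; mu = 5 gives A_5.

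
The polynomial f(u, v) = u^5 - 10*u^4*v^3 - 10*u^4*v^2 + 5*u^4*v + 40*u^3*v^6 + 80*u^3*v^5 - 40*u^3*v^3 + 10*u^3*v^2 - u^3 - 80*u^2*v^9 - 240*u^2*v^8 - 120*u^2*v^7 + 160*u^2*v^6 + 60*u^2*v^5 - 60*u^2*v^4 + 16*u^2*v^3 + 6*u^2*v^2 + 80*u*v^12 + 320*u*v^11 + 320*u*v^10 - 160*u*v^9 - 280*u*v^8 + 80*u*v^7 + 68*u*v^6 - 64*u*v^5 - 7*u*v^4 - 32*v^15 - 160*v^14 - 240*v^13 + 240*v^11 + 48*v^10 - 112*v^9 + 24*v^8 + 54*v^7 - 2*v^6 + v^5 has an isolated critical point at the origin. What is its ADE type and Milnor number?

Type E_8, Milnor number mu = 8.

The Hessian of f at 0 has rank 0. Corank 2; j^3 = -u^3 is a perfect cube, so E-series; the 5-jet and mu = 8 give E_8.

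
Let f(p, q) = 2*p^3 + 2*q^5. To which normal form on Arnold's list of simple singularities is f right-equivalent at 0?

E_{8}

The Hessian of f at 0 is [[0, 0], [0, 0]] with rank 0, so corank 2. A Groebner basis of the Jacobian ideal J(f) in C{p,q} is {q^4, p^2}; counting standard monomials gives mu = 8. Corank 2; j^3 = 2*p^3 is a perfect cube, so E-series; the 5-jet and mu = 8 give E_8.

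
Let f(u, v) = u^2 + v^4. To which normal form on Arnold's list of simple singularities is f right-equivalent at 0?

A_3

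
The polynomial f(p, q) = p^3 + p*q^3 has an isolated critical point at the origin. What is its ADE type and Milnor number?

Type E_7, Milnor number mu = 7.

The Hessian of f at 0 is [[0, 0], [0, 0]] with rank 0, so corank 2. A Groebner basis of the Jacobian ideal J(f) in C{p,q} is {p^3, p*q^2, 3*p^2 + q^3}; counting standard monomials gives mu = 7. Corank 2; j^3 = p^3 is a perfect cube, so E-series; the 4-jet and mu = 7 give E_7.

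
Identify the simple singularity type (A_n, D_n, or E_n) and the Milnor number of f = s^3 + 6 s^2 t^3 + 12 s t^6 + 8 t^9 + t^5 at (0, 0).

Type E8, Milnor number mu = 8.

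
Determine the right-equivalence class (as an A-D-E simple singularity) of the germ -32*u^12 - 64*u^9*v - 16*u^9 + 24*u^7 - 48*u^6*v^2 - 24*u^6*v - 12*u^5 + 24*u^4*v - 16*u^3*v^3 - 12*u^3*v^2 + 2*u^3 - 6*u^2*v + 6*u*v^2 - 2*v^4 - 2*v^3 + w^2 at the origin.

E6

The Hessian of f at 0 has rank 1. Corank 2; j^3 = 2*(u - v)^3 is a perfect cube, so E-series; the 4-jet and mu = 6 give E_6.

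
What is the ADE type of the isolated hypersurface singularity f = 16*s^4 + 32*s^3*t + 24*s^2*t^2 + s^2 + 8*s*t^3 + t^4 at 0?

A_3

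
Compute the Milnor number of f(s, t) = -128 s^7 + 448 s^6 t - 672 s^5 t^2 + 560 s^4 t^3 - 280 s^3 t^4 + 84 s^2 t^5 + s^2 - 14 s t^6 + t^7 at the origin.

The Hessian of f at 0 has rank 1. Corank 1: A-series; mu = 6 gives A_6.

6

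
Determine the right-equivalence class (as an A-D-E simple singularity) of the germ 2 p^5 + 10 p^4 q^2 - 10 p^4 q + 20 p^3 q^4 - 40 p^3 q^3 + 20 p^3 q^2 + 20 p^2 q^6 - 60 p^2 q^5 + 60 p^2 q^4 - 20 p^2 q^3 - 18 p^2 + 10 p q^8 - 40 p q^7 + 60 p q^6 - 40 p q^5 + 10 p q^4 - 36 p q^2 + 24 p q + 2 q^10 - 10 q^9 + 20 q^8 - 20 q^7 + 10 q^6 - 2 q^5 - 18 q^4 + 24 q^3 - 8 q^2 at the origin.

A_4

The Hessian of f at 0 has rank 1. Corank 1: A-series; mu = 4 gives A_4.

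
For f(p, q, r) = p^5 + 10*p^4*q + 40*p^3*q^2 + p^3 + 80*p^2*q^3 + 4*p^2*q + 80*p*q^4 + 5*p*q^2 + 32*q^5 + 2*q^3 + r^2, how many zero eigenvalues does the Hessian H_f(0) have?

Hessian at 0 has rank 1.

2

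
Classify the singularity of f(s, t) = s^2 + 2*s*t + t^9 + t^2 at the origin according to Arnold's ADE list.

A8

The Hessian of f at 0 has rank 1. Corank 1: A-series; mu = 8 gives A_8.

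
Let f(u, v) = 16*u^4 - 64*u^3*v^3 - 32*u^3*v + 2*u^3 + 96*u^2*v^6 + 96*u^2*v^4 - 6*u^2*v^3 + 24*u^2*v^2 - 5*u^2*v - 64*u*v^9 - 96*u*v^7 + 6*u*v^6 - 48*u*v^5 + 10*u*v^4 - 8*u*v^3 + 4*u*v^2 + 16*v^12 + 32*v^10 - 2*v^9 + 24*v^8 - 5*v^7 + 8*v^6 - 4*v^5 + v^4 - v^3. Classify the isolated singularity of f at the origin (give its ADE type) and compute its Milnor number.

The Hessian of f at 0 has rank 0. Corank 2; j^3 = (u - v)^2*(2*u - v) has shape L^2 M (L != M), so D-series; mu = 5 gives D_5.

Type D5, Milnor number mu = 5.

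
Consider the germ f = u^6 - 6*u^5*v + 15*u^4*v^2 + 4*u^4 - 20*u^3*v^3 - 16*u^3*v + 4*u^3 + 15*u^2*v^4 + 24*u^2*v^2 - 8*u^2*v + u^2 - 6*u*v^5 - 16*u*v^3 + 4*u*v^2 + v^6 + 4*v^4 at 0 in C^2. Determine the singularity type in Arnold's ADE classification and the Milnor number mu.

Type A_{5}, Milnor number mu = 5.

The Hessian of f at 0 is [[2, 0], [0, 0]] with rank 1, so corank 1. A Groebner basis of the Jacobian ideal J(f) in C{u,v} is {u*v^2 + u*v - u/4 - v^2/2, 5*u*v/2 - u/2 + v^3 - v^2, u^2 - 2*u*v + u/2 + v^2}; counting standard monomials gives mu = 5. Corank 1: A-series; mu = 5 gives A_5.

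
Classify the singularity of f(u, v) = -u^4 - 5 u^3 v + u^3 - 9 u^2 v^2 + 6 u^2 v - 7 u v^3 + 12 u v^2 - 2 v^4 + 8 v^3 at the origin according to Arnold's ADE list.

E7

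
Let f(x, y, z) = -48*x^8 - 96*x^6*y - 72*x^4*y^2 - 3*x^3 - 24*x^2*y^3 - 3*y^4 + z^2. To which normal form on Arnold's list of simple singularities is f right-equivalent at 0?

E_6

The Hessian of f at 0 is [[0, 0, 0], [0, 0, 0], [0, 0, 2]] with rank 1, so corank 2. A Groebner basis of the Jacobian ideal J(f) in C{x,y,z} is {y^3, x^2, z}; counting standard monomials gives mu = 6. Corank 2; j^3 = -3*x^3 is a perfect cube, so E-series; the 4-jet and mu = 6 give E_6.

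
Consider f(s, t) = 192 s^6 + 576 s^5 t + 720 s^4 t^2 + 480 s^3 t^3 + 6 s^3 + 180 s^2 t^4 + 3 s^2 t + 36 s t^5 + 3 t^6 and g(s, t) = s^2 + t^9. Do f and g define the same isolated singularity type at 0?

The Hessian of f at 0 has rank 0. Corank 2; j^3 = 3*s^2*(2*s + t) has shape L^2 M (L != M), so D-series; mu = 7 gives D_7. The Hessian of g at 0 has rank 1. Corank 1: A-series; mu = 8 gives A_8. f is D_7 but g is A_8, hence not right-equivalent.

No.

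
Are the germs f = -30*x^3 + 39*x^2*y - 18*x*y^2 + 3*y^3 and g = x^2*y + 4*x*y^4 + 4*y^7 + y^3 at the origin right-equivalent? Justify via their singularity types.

The Hessian of f at 0 has rank 0. Corank 2; j^3 = -3*(2*x - y)*(5*x^2 - 4*x*y + y^2) splits into three distinct lines over C (the quadratic factor has nonzero discriminant), so D_4. The Hessian of g at 0 has rank 0. Corank 2; j^3 = y*(x^2 + y^2) splits into three distinct lines over C (the quadratic factor has nonzero discriminant), so D_4. Both have type D_4, hence right-equivalent.

Yes.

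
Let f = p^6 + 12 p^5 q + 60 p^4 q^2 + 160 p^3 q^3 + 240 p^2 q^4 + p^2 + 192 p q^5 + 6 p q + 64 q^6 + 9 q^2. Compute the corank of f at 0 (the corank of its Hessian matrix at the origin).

1

Hessian at 0 has rank 1.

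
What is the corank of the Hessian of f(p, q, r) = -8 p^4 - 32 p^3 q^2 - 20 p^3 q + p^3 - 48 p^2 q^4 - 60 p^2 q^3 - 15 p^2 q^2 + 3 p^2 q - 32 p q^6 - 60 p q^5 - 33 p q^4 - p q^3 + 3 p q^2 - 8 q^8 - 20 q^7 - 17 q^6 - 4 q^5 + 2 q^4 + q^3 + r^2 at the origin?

Hessian at 0 has rank 1.

2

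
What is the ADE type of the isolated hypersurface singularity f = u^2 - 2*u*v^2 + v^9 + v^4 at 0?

A8

The Hessian of f at 0 has rank 1. Corank 1: A-series; mu = 8 gives A_8.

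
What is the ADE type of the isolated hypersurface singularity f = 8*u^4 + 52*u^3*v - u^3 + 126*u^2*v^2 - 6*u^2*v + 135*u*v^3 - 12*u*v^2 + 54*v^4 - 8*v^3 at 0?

E_{7}

The Hessian of f at 0 is [[0, 0], [0, 0]] with rank 0, so corank 2. A Groebner basis of the Jacobian ideal J(f) in C{u,v} is {3*u^2/4 + 3*u*v + v^4 + v^3/4 + 3*v^2, u^3 - 21*u^2/2 - 42*u*v + 9*v^3/2 - 42*v^2, u^2*v + 15*u^2/4 + 15*u*v - 11*v^3/4 + 15*v^2, -u^2 + u*v^2 - 4*u*v + 5*v^3/3 - 4*v^2}; counting standard monomials gives mu = 7. Corank 2; j^3 = -(u + 2*v)^3 is a perfect cube, so E-series; the 4-jet and mu = 7 give E_7.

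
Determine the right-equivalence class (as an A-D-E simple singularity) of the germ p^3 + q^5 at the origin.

The Hessian of f at 0 is [[0, 0], [0, 0]] with rank 0, so corank 2. A Groebner basis of the Jacobian ideal J(f) in C{p,q} is {q^4, p^2}; counting standard monomials gives mu = 8. Corank 2; j^3 = p^3 is a perfect cube, so E-series; the 5-jet and mu = 8 give E_8.

E8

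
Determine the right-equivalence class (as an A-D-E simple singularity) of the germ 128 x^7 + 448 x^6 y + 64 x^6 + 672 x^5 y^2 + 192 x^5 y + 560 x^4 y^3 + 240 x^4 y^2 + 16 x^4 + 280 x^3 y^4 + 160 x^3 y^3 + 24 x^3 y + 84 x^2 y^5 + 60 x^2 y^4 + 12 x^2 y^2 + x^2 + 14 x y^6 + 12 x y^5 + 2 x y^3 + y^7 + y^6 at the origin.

A_6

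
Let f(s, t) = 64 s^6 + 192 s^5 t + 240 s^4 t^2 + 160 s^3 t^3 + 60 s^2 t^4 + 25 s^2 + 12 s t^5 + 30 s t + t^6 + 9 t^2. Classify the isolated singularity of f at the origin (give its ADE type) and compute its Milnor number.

Type A_5, Milnor number mu = 5.

The Hessian of f at 0 has rank 1. Corank 1: A-series; mu = 5 gives A_5.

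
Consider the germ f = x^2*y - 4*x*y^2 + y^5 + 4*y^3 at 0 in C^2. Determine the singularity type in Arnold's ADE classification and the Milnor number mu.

The Hessian of f at 0 has rank 0. Corank 2; j^3 = y*(x - 2*y)^2 has shape L^2 M (L != M), so D-series; mu = 6 gives D_6.

Type D6, Milnor number mu = 6.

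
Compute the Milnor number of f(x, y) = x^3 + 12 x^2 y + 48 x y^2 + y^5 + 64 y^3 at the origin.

The Hessian of f at 0 has rank 0. Corank 2; j^3 = (x + 4*y)^3 is a perfect cube, so E-series; the 5-jet and mu = 8 give E_8.

8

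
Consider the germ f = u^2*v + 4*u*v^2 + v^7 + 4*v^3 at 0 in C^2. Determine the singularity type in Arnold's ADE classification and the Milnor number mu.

Type D_8, Milnor number mu = 8.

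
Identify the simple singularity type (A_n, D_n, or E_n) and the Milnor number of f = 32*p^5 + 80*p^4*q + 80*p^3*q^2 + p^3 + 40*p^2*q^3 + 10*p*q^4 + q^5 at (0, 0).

Type E_8, Milnor number mu = 8.

The Hessian of f at 0 is [[0, 0], [0, 0]] with rank 0, so corank 2. A Groebner basis of the Jacobian ideal J(f) in C{p,q} is {q^5, p*q^3 + q^4/8, p^2}; counting standard monomials gives mu = 8. Corank 2; j^3 = p^3 is a perfect cube, so E-series; the 5-jet and mu = 8 give E_8.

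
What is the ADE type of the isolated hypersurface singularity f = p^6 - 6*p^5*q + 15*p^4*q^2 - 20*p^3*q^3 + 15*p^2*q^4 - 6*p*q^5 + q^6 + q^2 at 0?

A_5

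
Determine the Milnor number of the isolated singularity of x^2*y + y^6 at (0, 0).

The Hessian of f at 0 is [[0, 0], [0, 0]] with rank 0, so corank 2. A Groebner basis of the Jacobian ideal J(f) in C{x,y} is {x^2/6 + y^5, x^3, x*y}; counting standard monomials gives mu = 7. Corank 2; j^3 = x^2*y has shape L^2 M (L != M), so D-series; mu = 7 gives D_7.

7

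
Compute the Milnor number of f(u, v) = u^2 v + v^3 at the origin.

The Hessian of f at 0 is [[0, 0], [0, 0]] with rank 0, so corank 2. A Groebner basis of the Jacobian ideal J(f) in C{u,v} is {v^3, u^2 + 3*v^2, u*v}; counting standard monomials gives mu = 4. Corank 2; j^3 = v*(u^2 + v^2) splits into three distinct lines over C (the quadratic factor has nonzero discriminant), so D_4.

4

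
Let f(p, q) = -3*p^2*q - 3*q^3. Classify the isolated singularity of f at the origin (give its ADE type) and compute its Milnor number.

The Hessian of f at 0 is [[0, 0], [0, 0]] with rank 0, so corank 2. A Groebner basis of the Jacobian ideal J(f) in C{p,q} is {q^3, p^2 + 3*q^2, p*q}; counting standard monomials gives mu = 4. Corank 2; j^3 = -3*q*(p^2 + q^2) splits into three distinct lines over C (the quadratic factor has nonzero discriminant), so D_4.

Type D_{4}, Milnor number mu = 4.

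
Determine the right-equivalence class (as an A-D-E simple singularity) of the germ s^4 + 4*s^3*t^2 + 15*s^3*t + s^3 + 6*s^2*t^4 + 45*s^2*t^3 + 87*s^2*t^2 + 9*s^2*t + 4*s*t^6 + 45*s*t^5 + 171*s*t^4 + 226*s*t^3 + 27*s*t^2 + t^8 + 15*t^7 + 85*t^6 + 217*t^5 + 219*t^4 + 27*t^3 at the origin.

E7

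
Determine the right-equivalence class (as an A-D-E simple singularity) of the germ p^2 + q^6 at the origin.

A_5

The Hessian of f at 0 is [[2, 0], [0, 0]] with rank 1, so corank 1. A Groebner basis of the Jacobian ideal J(f) in C{p,q} is {q^5, p}; counting standard monomials gives mu = 5. Corank 1: A-series; mu = 5 gives A_5.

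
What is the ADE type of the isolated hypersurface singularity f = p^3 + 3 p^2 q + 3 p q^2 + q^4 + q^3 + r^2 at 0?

The Hessian of f at 0 has rank 1. Corank 2; j^3 = (p + q)^3 is a perfect cube, so E-series; the 4-jet and mu = 6 give E_6.

E_6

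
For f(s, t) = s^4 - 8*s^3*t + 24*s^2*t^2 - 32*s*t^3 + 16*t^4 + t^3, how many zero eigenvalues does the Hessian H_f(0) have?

2

Hessian at 0 has rank 0.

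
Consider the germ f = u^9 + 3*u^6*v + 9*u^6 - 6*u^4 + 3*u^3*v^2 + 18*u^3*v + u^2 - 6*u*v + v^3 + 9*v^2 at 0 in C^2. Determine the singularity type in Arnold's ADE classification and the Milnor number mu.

Type A_{2}, Milnor number mu = 2.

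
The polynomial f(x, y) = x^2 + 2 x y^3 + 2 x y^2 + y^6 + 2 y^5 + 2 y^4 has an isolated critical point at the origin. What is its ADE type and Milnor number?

Type A_3, Milnor number mu = 3.

The Hessian of f at 0 is [[2, 0], [0, 0]] with rank 1, so corank 1. A Groebner basis of the Jacobian ideal J(f) in C{x,y} is {x^2, x*y, x + y^2}; counting standard monomials gives mu = 3. Corank 1: A-series; mu = 3 gives A_3.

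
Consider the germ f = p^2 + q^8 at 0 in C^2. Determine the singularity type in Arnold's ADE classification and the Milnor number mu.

Type A7, Milnor number mu = 7.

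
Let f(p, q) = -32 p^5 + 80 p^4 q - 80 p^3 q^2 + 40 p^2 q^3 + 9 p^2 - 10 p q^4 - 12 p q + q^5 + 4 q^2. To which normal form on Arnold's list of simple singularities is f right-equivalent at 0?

A4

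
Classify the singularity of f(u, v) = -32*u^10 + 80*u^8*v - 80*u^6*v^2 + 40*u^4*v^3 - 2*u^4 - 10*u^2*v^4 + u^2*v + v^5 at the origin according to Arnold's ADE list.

The Hessian of f at 0 is [[0, 0], [0, 0]] with rank 0, so corank 2. A Groebner basis of the Jacobian ideal J(f) in C{u,v} is {u^2/5 + v^4, u^3, u*v}; counting standard monomials gives mu = 6. Corank 2; j^3 = u^2*v has shape L^2 M (L != M), so D-series; mu = 6 gives D_6.

D_{6}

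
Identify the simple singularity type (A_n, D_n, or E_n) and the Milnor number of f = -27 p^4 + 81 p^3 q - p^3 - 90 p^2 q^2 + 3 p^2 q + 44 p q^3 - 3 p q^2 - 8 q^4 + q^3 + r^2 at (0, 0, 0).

Type E7, Milnor number mu = 7.

The Hessian of f at 0 is [[0, 0, 0], [0, 0, 0], [0, 0, 2]] with rank 1, so corank 2. A Groebner basis of the Jacobian ideal J(f) in C{p,q,r} is {p^2/3 - 2*p*q/3 + q^4 + q^3/9 + q^2/3, p^3 + 5*p^2/3 - 10*p*q/3 - 4*q^3/9 + 5*q^2/3, p^2*q + 11*p^2/9 - 22*p*q/9 - 16*q^3/27 + 11*q^2/9, 2*p^2/3 + p*q^2 - 4*p*q/3 - 7*q^3/9 + 2*q^2/3, r}; counting standard monomials gives mu = 7. Corank 2; j^3 = -(p - q)^3 is a perfect cube, so E-series; the 4-jet and mu = 7 give E_7.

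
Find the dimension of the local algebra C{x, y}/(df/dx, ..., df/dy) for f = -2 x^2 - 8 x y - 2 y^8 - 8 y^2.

7

The Hessian of f at 0 is [[-4, -8], [-8, -16]] with rank 1, so corank 1. A Groebner basis of the Jacobian ideal J(f) in C{x,y} is {y^7, x + 2*y}; counting standard monomials gives mu = 7. Corank 1: A-series; mu = 7 gives A_7.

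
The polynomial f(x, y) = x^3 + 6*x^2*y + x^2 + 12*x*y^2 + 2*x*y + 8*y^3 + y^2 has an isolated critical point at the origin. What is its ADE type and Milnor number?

The Hessian of f at 0 has rank 1. Corank 1: A-series; mu = 2 gives A_2.

Type A_2, Milnor number mu = 2.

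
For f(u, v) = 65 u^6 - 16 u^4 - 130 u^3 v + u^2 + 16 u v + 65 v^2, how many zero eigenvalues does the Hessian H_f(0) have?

Hessian at 0 has rank 2.

0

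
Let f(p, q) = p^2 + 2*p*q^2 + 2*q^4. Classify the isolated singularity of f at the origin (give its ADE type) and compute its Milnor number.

Type A_{3}, Milnor number mu = 3.

The Hessian of f at 0 has rank 1. Corank 1: A-series; mu = 3 gives A_3.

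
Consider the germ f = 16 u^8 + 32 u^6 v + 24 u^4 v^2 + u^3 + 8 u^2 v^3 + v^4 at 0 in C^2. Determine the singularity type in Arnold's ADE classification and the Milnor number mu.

The Hessian of f at 0 is [[0, 0], [0, 0]] with rank 0, so corank 2. A Groebner basis of the Jacobian ideal J(f) in C{u,v} is {v^3, u^2}; counting standard monomials gives mu = 6. Corank 2; j^3 = u^3 is a perfect cube, so E-series; the 4-jet and mu = 6 give E_6.

Type E_6, Milnor number mu = 6.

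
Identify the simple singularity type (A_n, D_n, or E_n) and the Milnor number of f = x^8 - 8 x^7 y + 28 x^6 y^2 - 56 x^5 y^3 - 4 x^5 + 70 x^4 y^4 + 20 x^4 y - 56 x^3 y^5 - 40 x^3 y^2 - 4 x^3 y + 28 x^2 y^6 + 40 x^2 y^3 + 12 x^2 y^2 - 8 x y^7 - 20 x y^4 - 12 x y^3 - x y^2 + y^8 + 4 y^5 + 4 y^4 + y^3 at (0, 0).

Type D_{9}, Milnor number mu = 9.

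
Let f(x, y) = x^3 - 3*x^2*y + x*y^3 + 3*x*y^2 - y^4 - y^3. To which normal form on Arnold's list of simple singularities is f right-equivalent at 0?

The Hessian of f at 0 has rank 0. Corank 2; j^3 = (x - y)^3 is a perfect cube, so E-series; the 4-jet and mu = 7 give E_7.

E7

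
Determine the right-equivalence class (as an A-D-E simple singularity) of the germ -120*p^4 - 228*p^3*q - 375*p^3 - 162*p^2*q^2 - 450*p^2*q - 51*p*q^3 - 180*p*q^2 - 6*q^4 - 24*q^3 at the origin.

E_{7}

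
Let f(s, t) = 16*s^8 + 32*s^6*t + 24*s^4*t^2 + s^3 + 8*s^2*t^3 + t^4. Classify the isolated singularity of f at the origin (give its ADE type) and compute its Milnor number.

Type E_{6}, Milnor number mu = 6.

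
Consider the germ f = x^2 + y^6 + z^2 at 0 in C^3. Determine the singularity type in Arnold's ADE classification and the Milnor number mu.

The Hessian of f at 0 has rank 2. Corank 1: A-series; mu = 5 gives A_5.

Type A_5, Milnor number mu = 5.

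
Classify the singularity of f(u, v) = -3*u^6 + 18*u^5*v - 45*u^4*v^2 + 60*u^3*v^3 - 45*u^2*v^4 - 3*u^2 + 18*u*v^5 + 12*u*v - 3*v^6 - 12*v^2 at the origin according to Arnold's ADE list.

A5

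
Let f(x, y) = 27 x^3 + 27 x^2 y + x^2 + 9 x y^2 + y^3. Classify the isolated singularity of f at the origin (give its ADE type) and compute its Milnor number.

The Hessian of f at 0 has rank 1. Corank 1: A-series; mu = 2 gives A_2.

Type A_2, Milnor number mu = 2.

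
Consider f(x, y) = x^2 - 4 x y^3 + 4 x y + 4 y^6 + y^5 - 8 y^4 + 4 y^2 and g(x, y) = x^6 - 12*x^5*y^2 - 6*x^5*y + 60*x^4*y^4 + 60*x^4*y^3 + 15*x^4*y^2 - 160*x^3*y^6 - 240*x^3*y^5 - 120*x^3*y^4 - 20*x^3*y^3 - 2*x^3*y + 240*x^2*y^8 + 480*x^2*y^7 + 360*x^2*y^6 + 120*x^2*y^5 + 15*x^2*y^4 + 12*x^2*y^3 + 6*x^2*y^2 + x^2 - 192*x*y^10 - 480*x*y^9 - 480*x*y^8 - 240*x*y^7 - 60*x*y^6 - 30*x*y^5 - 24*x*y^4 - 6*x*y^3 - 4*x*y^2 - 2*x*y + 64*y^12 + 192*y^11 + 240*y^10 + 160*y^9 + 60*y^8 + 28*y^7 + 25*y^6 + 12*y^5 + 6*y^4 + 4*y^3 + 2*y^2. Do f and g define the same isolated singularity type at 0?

No.

The Hessian of f at 0 has rank 1. Corank 1: A-series; mu = 4 gives A_4. The Hessian of g at 0 has rank 2. Corank 0: nondegenerate Morse point, so A_1. f is A_4 but g is A_1, hence not right-equivalent.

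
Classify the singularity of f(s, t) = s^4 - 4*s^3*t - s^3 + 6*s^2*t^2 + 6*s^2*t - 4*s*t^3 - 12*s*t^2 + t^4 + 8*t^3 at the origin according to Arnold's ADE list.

E_6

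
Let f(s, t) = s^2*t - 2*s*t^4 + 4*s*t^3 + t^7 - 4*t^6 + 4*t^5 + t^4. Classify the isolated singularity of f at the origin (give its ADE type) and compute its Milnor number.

Type D_{5}, Milnor number mu = 5.

The Hessian of f at 0 has rank 0. Corank 2; j^3 = s^2*t has shape L^2 M (L != M), so D-series; mu = 5 gives D_5.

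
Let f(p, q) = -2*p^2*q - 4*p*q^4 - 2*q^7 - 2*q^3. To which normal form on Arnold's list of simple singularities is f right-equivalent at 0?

D4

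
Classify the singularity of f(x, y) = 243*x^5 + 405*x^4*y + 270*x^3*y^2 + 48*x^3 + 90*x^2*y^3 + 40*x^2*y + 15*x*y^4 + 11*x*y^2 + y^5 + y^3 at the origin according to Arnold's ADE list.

D6

The Hessian of f at 0 is [[0, 0], [0, 0]] with rank 0, so corank 2. A Groebner basis of the Jacobian ideal J(f) in C{x,y} is {-1024*x*y/15 + y^4 - 256*y^2/15, x*y^2 + y^3/4, x^2 + 7*x*y/12 + y^2/12}; counting standard monomials gives mu = 6. Corank 2; j^3 = (3*x + y)*(4*x + y)^2 has shape L^2 M (L != M), so D-series; mu = 6 gives D_6.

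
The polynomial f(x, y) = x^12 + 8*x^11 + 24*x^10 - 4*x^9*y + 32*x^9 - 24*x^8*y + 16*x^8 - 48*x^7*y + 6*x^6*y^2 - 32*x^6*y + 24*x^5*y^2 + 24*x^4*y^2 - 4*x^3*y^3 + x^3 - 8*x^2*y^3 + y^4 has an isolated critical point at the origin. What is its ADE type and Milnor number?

The Hessian of f at 0 has rank 0. Corank 2; j^3 = x^3 is a perfect cube, so E-series; the 4-jet and mu = 6 give E_6.

Type E_6, Milnor number mu = 6.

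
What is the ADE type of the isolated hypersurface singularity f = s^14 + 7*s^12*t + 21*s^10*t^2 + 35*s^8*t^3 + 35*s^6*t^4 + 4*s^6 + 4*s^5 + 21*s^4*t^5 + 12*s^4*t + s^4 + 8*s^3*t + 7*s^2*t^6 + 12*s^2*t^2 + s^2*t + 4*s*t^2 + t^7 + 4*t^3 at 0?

The Hessian of f at 0 has rank 0. Corank 2; j^3 = t*(s + 2*t)^2 has shape L^2 M (L != M), so D-series; mu = 8 gives D_8.

D_8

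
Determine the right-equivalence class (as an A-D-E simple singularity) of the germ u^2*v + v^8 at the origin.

The Hessian of f at 0 is [[0, 0], [0, 0]] with rank 0, so corank 2. A Groebner basis of the Jacobian ideal J(f) in C{u,v} is {u^2/8 + v^7, u^3, u*v}; counting standard monomials gives mu = 9. Corank 2; j^3 = u^2*v has shape L^2 M (L != M), so D-series; mu = 9 gives D_9.

D_{9}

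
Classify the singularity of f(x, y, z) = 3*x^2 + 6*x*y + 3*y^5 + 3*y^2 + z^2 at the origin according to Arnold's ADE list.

The Hessian of f at 0 has rank 2. Corank 1: A-series; mu = 4 gives A_4.

A4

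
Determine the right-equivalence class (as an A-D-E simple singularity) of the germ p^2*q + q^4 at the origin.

D_{5}

The Hessian of f at 0 has rank 0. Corank 2; j^3 = p^2*q has shape L^2 M (L != M), so D-series; mu = 5 gives D_5.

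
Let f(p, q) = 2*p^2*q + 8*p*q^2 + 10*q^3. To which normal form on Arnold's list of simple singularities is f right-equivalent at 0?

D4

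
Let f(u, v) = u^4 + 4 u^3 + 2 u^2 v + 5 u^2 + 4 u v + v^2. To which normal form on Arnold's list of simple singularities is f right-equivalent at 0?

A_1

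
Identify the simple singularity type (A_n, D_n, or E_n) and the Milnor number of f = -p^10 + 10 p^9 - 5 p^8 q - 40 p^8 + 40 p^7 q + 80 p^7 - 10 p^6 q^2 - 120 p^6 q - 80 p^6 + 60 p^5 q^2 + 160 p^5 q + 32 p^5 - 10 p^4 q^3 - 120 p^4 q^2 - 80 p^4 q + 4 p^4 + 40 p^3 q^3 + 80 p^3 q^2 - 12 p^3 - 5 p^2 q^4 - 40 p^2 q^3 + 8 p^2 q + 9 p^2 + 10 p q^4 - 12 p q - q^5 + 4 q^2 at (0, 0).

The Hessian of f at 0 is [[18, -12], [-12, 8]] with rank 1, so corank 1. A Groebner basis of the Jacobian ideal J(f) in C{p,q} is {-243*p/64 + q^3 + 9*q^2/8 + 81*q/32, p^2 - 3*p/2 + q, p*q - 9*p/8 - q^2/3 + 3*q/4}; counting standard monomials gives mu = 4. Corank 1: A-series; mu = 4 gives A_4.

Type A_4, Milnor number mu = 4.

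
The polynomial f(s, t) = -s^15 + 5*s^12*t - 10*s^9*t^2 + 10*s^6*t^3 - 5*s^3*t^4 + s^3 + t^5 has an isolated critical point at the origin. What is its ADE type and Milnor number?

The Hessian of f at 0 has rank 0. Corank 2; j^3 = s^3 is a perfect cube, so E-series; the 5-jet and mu = 8 give E_8.

Type E_8, Milnor number mu = 8.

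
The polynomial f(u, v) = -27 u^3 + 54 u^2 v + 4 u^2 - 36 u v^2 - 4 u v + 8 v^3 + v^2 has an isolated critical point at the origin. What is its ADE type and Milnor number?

Type A2, Milnor number mu = 2.

The Hessian of f at 0 has rank 1. Corank 1: A-series; mu = 2 gives A_2.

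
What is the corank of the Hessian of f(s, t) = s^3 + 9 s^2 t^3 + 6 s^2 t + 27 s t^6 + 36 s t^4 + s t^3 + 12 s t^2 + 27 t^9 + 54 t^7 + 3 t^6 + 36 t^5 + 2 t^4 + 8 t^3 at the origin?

Hessian at 0 has rank 0.

2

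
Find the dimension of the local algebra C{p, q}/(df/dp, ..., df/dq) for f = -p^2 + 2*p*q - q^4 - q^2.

3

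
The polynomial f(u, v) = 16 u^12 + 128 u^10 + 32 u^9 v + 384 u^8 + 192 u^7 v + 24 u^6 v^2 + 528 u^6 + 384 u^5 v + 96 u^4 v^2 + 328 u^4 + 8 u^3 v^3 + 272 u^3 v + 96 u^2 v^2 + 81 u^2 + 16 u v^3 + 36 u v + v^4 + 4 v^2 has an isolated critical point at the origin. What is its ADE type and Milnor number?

Type A_{3}, Milnor number mu = 3.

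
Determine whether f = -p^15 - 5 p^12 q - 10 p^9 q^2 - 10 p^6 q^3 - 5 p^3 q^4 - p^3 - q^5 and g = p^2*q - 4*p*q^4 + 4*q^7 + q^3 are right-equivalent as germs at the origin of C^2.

No.

The Hessian of f at 0 is [[0, 0], [0, 0]] with rank 0, so corank 2. A Groebner basis of the Jacobian ideal J(f) in C{p,q} is {q^4, p^2}; counting standard monomials gives mu = 8. Corank 2; j^3 = -p^3 is a perfect cube, so E-series; the 5-jet and mu = 8 give E_8. The Hessian of g at 0 is [[0, 0], [0, 0]] with rank 0, so corank 2. A Groebner basis of the Jacobian ideal J(g) in C{p,q} is {q^3, p^2 + 3*q^2, p*q}; counting standard monomials gives mu = 4. Corank 2; j^3 = q*(p^2 + q^2) splits into three distinct lines over C (the quadratic factor has nonzero discriminant), so D_4. f is E_8 but g is D_4, hence not right-equivalent.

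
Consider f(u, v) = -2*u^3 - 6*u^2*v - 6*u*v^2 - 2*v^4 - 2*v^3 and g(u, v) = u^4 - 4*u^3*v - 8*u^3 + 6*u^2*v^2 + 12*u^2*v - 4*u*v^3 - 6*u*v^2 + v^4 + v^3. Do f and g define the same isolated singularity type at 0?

Yes.

The Hessian of f at 0 has rank 0. Corank 2; j^3 = -2*(u + v)^3 is a perfect cube, so E-series; the 4-jet and mu = 6 give E_6. The Hessian of g at 0 has rank 0. Corank 2; j^3 = -(2*u - v)^3 is a perfect cube, so E-series; the 4-jet and mu = 6 give E_6. Both have type E_6, hence right-equivalent.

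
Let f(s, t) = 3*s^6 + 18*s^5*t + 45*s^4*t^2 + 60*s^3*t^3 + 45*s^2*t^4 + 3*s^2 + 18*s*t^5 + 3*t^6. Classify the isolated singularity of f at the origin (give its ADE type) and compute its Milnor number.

Type A_{5}, Milnor number mu = 5.

The Hessian of f at 0 has rank 1. Corank 1: A-series; mu = 5 gives A_5.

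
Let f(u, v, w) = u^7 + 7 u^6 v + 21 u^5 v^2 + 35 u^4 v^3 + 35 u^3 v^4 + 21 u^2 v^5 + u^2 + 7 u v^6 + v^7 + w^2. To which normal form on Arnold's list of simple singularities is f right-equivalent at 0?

The Hessian of f at 0 has rank 2. Corank 1: A-series; mu = 6 gives A_6.

A_6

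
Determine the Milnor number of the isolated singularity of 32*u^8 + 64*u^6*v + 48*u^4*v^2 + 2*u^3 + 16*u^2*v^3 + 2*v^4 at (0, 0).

The Hessian of f at 0 is [[0, 0], [0, 0]] with rank 0, so corank 2. A Groebner basis of the Jacobian ideal J(f) in C{u,v} is {v^3, u^2}; counting standard monomials gives mu = 6. Corank 2; j^3 = 2*u^3 is a perfect cube, so E-series; the 4-jet and mu = 6 give E_6.

6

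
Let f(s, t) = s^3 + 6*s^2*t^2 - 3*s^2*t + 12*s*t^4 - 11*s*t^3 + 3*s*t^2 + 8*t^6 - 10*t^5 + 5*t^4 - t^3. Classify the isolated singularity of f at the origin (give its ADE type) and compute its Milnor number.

Type E_7, Milnor number mu = 7.

The Hessian of f at 0 has rank 0. Corank 2; j^3 = (s - t)^3 is a perfect cube, so E-series; the 4-jet and mu = 7 give E_7.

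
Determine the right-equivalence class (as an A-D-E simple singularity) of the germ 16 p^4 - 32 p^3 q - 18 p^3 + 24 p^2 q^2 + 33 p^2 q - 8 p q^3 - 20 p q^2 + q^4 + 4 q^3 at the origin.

D_{5}

The Hessian of f at 0 has rank 0. Corank 2; j^3 = -(2*p - q)*(3*p - 2*q)^2 has shape L^2 M (L != M), so D-series; mu = 5 gives D_5.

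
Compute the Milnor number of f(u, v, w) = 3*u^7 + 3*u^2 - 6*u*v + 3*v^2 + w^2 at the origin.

6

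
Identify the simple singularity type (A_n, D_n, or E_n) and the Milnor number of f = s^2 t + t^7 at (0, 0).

Type D_{8}, Milnor number mu = 8.

The Hessian of f at 0 has rank 0. Corank 2; j^3 = s^2*t has shape L^2 M (L != M), so D-series; mu = 8 gives D_8.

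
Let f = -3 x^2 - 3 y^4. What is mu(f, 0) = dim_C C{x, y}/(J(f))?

The Hessian of f at 0 is [[-6, 0], [0, 0]] with rank 1, so corank 1. A Groebner basis of the Jacobian ideal J(f) in C{x,y} is {y^3, x}; counting standard monomials gives mu = 3. Corank 1: A-series; mu = 3 gives A_3.

3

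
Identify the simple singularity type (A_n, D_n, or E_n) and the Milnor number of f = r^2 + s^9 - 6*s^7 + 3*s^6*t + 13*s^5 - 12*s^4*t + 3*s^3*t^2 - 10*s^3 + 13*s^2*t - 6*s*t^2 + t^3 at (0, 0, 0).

Type D_4, Milnor number mu = 4.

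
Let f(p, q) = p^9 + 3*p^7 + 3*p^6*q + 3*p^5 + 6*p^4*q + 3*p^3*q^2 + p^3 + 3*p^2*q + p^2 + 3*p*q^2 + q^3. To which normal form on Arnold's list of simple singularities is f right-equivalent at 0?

A_2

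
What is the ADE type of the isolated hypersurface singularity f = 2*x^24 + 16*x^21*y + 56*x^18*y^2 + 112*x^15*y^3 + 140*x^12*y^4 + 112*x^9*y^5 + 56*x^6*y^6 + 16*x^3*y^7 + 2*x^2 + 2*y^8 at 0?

A7

The Hessian of f at 0 has rank 1. Corank 1: A-series; mu = 7 gives A_7.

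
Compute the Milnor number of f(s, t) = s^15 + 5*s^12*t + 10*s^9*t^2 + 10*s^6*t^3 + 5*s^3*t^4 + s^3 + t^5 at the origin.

8

The Hessian of f at 0 is [[0, 0], [0, 0]] with rank 0, so corank 2. A Groebner basis of the Jacobian ideal J(f) in C{s,t} is {t^4, s^2}; counting standard monomials gives mu = 8. Corank 2; j^3 = s^3 is a perfect cube, so E-series; the 5-jet and mu = 8 give E_8.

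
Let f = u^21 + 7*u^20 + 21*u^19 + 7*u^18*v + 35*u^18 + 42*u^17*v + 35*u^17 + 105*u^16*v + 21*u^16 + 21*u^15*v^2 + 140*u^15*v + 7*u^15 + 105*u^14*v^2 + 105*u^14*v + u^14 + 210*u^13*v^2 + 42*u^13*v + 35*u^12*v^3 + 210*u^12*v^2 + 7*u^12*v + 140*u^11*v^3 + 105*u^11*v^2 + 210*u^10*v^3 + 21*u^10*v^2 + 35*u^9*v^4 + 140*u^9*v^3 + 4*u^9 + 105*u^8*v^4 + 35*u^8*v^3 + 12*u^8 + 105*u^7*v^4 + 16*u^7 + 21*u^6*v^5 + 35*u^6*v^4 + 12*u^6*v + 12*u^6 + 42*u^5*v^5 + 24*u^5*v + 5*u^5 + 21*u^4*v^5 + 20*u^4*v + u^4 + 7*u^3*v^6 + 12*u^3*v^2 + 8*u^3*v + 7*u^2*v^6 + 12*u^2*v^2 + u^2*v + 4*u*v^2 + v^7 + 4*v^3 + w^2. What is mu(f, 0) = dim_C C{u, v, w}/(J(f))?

The Hessian of f at 0 is [[0, 0, 0], [0, 0, 0], [0, 0, 2]] with rank 1, so corank 2. A Groebner basis of the Jacobian ideal J(f) in C{u,v,w} is {u*v^3 - u*v^2 + u*v/8 - v^3 + v^2/4, -8*u^2/1785 + 10973*u*v^2/7140 - 7403*u*v/28560 + v^4 + 2041*v^3/1785 - 1021*v^2/2040, u^3 + 2048*u^2/1785 - 23972*u*v^2/1785 + 11348*u*v/1785 - 8416*v^3/1785 + 2072*v^2/255, u^2*v - 256*u^2/1785 + 2104*u*v^2/1785 - 526*u*v/1785 + 1052*v^3/1785 - 4*v^2/255, w}; counting standard monomials gives mu = 8. Corank 2; j^3 = v*(u + 2*v)^2 has shape L^2 M (L != M), so D-series; mu = 8 gives D_8.

8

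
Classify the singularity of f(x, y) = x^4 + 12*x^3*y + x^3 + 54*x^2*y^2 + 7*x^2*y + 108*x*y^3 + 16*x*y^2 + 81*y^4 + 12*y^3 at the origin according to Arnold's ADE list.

The Hessian of f at 0 is [[0, 0], [0, 0]] with rank 0, so corank 2. A Groebner basis of the Jacobian ideal J(f) in C{x,y} is {x*y^2 + x*y/2 + y^2, -x*y/4 + y^3 - y^2/2, x^2 + 5*x*y + 6*y^2}; counting standard monomials gives mu = 5. Corank 2; j^3 = (x + 2*y)^2*(x + 3*y) has shape L^2 M (L != M), so D-series; mu = 5 gives D_5.

D_{5}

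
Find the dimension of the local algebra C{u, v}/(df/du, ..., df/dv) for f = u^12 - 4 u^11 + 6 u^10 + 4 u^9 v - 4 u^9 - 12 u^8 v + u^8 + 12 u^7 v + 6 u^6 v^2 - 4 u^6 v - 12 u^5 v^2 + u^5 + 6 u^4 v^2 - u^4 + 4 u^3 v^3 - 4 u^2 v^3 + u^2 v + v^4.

5

The Hessian of f at 0 is [[0, 0], [0, 0]] with rank 0, so corank 2. A Groebner basis of the Jacobian ideal J(f) in C{u,v} is {u^3, u^2/4 + v^3, u*v}; counting standard monomials gives mu = 5. Corank 2; j^3 = u^2*v has shape L^2 M (L != M), so D-series; mu = 5 gives D_5.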